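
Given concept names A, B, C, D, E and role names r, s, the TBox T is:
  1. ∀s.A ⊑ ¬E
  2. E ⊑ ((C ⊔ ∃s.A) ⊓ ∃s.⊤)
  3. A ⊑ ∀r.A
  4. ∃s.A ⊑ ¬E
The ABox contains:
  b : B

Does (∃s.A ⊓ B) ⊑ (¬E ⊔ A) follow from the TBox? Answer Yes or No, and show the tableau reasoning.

Yes

1. (∃s.A ⊓ B) ⊑ (¬E ⊔ A)  ⇔  ((∃s.A ⊓ B) ⊓ (E ⊓ ¬A)) unsat w.r.t. T
   all branches close; clash {E, ¬E} at x₀
2. Hence (∃s.A ⊓ B) ⊑ (¬E ⊔ A): entailed.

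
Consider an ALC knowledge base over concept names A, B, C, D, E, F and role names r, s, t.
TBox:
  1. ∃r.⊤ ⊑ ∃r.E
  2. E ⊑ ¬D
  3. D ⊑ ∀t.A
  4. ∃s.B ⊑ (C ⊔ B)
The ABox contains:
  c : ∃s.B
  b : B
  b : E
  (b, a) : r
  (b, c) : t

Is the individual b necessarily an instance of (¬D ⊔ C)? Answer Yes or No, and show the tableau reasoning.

Yes

1. b : (¬D ⊔ C)?  L(b) = {B, E} ∪ {(D ⊓ ¬C)}
   clash {D, ¬D} at b — b ∈ (¬D ⊔ C)
2. Hence b : (¬D ⊔ C): entailed.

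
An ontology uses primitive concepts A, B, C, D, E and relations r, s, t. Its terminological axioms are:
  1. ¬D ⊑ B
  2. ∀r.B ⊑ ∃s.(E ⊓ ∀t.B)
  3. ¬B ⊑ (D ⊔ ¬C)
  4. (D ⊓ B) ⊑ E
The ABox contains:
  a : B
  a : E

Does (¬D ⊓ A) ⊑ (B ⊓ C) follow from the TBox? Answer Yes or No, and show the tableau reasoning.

No

1. (¬D ⊓ A) ⊑ (B ⊓ C)  ⇔  ((¬D ⊓ A) ⊓ (¬B ⊔ ¬C)) unsat w.r.t. T
   apply at x₀: ¬D⊑B
   open: L(x₀) ⊇ {A, B, ¬C, ¬D, ∃r.¬B} (+ ∃-successors)
2. Hence (¬D ⊓ A) ⊑ (B ⊓ C): not entailed.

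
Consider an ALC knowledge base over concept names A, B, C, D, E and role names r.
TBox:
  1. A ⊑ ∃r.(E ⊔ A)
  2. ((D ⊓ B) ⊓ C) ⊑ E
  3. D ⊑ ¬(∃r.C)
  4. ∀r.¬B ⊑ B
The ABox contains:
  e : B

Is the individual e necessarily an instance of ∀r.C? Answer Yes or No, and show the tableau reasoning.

No

1. e : ∀r.C?  L(e) = {B} ∪ {∃r.¬C}
   open: L(e) ⊇ {B, ¬A, ¬D, ∃r.¬C} (+ ∃-successors) — e ∉ ∀r.C possible
2. Hence e : ∀r.C: not entailed.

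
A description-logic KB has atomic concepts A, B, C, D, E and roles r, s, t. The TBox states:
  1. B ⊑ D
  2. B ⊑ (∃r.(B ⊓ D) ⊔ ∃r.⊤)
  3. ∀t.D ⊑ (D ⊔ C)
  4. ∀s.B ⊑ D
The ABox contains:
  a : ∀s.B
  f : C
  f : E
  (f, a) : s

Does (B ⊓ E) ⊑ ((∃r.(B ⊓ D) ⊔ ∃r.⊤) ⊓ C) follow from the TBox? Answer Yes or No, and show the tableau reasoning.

No

1. (B ⊓ E) ⊑ ((∃r.(B ⊓ D) ⊔ ∃r.⊤) ⊓ C)  ⇔  ((B ⊓ E) ⊓ ((∀r.(¬B ⊔ ¬D) ⊓ ∀r.⊥) ⊔ ¬C)) unsat w.r.t. T
   apply at x₀: B⊑D; B⊑(∃r.(B ⊓ D) ⊔ ∃r.⊤)
   open: L(x₀) ⊇ {B, D, E, ¬C, ∃r.(B ⊓ D), …} (+ ∃-successors)
2. Hence (B ⊓ E) ⊑ ((∃r.(B ⊓ D) ⊔ ∃r.⊤) ⊓ C): not entailed.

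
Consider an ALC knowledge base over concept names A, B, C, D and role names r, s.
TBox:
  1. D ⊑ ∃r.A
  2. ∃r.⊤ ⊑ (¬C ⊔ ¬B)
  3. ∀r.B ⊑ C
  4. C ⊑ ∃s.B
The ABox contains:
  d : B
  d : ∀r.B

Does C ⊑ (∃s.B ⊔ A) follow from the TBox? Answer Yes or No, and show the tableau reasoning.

1. C ⊑ (∃s.B ⊔ A)  ⇔  (C ⊓ (∀s.¬B ⊓ ¬A)) unsat w.r.t. T
   all branches close; clash {B, ¬B} at an ∃-successor
2. Hence C ⊑ (∃s.B ⊔ A): entailed.

Yes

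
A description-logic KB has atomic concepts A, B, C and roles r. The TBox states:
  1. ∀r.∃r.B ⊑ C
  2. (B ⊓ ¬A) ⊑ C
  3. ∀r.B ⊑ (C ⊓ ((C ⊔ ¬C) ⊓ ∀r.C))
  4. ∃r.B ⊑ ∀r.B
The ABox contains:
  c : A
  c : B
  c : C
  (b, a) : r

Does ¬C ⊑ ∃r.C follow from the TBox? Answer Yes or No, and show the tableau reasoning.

No

1. ¬C ⊑ ∃r.C  ⇔  (¬C ⊓ ∀r.¬C) unsat w.r.t. T
   open: L(x₀) ⊇ {¬B, ¬C, ∀r.¬B, ∀r.¬C, ∃r.¬B, …} (+ ∃-successors)
2. Hence ¬C ⊑ ∃r.C: not entailed.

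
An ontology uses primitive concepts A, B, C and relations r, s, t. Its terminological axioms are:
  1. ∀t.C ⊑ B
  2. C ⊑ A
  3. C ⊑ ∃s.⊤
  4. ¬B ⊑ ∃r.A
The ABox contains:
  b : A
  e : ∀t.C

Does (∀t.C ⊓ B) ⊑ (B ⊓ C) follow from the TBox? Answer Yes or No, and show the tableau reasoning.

1. (∀t.C ⊓ B) ⊑ (B ⊓ C)  ⇔  ((∀t.C ⊓ B) ⊓ (¬B ⊔ ¬C)) unsat w.r.t. T
   open: L(x₀) ⊇ {B, ¬C, ∀t.C}
2. Hence (∀t.C ⊓ B) ⊑ (B ⊓ C): not entailed.

No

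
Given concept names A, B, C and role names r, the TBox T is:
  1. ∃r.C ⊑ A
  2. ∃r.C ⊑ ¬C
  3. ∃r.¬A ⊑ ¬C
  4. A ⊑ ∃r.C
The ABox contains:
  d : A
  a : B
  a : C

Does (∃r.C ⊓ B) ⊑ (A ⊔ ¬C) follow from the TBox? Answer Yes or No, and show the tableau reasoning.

Yes

1. (∃r.C ⊓ B) ⊑ (A ⊔ ¬C)  ⇔  ((∃r.C ⊓ B) ⊓ (¬A ⊓ C)) unsat w.r.t. T
   all branches close; clash {C, ¬C} at x₀
2. Hence (∃r.C ⊓ B) ⊑ (A ⊔ ¬C): entailed.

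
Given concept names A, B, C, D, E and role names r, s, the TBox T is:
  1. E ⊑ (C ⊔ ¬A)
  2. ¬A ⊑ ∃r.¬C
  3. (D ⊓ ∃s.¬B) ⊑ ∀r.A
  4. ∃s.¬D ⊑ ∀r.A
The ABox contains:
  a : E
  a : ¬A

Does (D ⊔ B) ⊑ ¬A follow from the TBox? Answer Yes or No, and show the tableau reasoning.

1. (D ⊔ B) ⊑ ¬A  ⇔  ((D ⊔ B) ⊓ A) unsat w.r.t. T
   open: L(x₀) ⊇ {A, D, ¬E, ∀s.B, ∀s.D}
2. Hence (D ⊔ B) ⊑ ¬A: not entailed.

No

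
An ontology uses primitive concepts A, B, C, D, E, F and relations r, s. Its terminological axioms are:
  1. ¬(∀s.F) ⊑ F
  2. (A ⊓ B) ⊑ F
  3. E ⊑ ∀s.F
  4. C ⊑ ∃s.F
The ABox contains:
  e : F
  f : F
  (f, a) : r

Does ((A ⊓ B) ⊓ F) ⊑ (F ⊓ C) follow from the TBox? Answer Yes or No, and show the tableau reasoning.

1. ((A ⊓ B) ⊓ F) ⊑ (F ⊓ C)  ⇔  (((A ⊓ B) ⊓ F) ⊓ (¬F ⊔ ¬C)) unsat w.r.t. T
   open: L(x₀) ⊇ {A, B, F, ¬C, ¬E}
2. Hence ((A ⊓ B) ⊓ F) ⊑ (F ⊓ C): not entailed.

No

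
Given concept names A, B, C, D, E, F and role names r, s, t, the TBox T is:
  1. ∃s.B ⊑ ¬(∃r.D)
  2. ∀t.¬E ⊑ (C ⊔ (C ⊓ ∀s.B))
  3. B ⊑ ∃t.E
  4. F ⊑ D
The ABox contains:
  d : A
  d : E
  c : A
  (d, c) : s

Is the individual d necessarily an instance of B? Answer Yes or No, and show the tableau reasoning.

1. d : B?  L(d) = {A, E} ∪ {¬B}
   open: L(d) ⊇ {A, E, ¬B, ¬F, ∀s.¬B, …} (+ ∃-successors) — d ∉ B possible
2. Hence d : B: not entailed.

No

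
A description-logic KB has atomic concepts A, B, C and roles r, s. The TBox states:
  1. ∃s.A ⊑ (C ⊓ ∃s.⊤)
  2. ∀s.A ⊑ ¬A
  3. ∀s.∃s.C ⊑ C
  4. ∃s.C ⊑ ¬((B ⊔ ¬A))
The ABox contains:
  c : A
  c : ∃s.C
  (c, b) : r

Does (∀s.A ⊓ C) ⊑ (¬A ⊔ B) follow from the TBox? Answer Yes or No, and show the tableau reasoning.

1. (∀s.A ⊓ C) ⊑ (¬A ⊔ B)  ⇔  ((∀s.A ⊓ C) ⊓ (A ⊓ ¬B)) unsat w.r.t. T
   all branches close; clash {A, ¬A} at x₀
2. Hence (∀s.A ⊓ C) ⊑ (¬A ⊔ B): entailed.

Yes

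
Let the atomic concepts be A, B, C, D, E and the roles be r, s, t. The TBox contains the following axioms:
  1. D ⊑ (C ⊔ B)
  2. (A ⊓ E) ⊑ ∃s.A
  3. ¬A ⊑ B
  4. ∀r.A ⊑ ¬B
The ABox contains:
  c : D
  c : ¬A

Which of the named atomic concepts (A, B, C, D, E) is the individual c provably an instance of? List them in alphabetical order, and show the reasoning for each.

{B, D}

1. c : A?  L(c) = {D, ¬A} ∪ {¬A}
   apply at c: D⊑(C ⊔ B); ¬A⊑B
   open: L(c) ⊇ {B, D, ¬A, ∃r.¬A} (+ ∃-successors) — c ∉ A possible
2. c : B?  L(c) = {D, ¬A} ∪ {¬B}
   clash {B, ¬B} at c — c ∈ B
3. c : C?  L(c) = {D, ¬A} ∪ {¬C}
   apply at c: D⊑(C ⊔ B); ¬A⊑B
   open: L(c) ⊇ {B, D, ¬A, ¬C, ∃r.¬A} (+ ∃-successors) — c ∉ C possible
4. c : D?  L(c) = {D, ¬A} ∪ {¬D}
   clash {D, ¬D} at c — c ∈ D
5. c : E?  L(c) = {D, ¬A} ∪ {¬E}
   apply at c: D⊑(C ⊔ B); ¬A⊑B
   open: L(c) ⊇ {B, D, ¬A, ¬E, ∃r.¬A} (+ ∃-successors) — c ∉ E possible
6. Entailed for c: {B, D}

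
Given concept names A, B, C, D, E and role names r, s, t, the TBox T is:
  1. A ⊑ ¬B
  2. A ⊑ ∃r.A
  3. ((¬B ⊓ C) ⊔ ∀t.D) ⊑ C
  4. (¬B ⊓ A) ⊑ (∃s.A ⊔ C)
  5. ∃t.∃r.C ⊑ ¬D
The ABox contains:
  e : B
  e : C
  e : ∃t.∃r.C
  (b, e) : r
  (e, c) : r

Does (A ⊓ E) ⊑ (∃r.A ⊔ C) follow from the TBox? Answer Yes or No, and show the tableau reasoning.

Yes

1. (A ⊓ E) ⊑ (∃r.A ⊔ C)  ⇔  ((A ⊓ E) ⊓ (∀r.¬A ⊓ ¬C)) unsat w.r.t. T
   all branches close; clash {C, ¬C} at x₀
2. Hence (A ⊓ E) ⊑ (∃r.A ⊔ C): entailed.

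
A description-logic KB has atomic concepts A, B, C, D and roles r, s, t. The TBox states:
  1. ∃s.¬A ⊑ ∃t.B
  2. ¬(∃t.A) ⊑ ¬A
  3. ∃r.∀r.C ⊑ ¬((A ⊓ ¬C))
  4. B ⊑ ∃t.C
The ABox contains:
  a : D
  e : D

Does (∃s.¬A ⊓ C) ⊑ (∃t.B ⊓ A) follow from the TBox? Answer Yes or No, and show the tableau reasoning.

1. (∃s.¬A ⊓ C) ⊑ (∃t.B ⊓ A)  ⇔  ((∃s.¬A ⊓ C) ⊓ (∀t.¬B ⊔ ¬A)) unsat w.r.t. T
   apply at x₀: ∃s.¬A⊑∃t.B
   open: L(x₀) ⊇ {C, ¬A, ¬B, ∀r.∃r.¬C, ∃s.¬A, …} (+ ∃-successors)
2. Hence (∃s.¬A ⊓ C) ⊑ (∃t.B ⊓ A): not entailed.

No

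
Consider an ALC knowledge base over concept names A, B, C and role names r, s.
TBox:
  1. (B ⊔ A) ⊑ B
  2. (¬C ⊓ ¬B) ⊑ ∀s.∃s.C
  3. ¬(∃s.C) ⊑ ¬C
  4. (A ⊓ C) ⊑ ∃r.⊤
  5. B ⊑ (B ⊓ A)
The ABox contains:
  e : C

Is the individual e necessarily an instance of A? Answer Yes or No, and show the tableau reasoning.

No

1. e : A?  L(e) = {C} ∪ {¬A}
   open: L(e) ⊇ {C, ¬A, ¬B, ∃s.C} (+ ∃-successors) — e ∉ A possible
2. Hence e : A: not entailed.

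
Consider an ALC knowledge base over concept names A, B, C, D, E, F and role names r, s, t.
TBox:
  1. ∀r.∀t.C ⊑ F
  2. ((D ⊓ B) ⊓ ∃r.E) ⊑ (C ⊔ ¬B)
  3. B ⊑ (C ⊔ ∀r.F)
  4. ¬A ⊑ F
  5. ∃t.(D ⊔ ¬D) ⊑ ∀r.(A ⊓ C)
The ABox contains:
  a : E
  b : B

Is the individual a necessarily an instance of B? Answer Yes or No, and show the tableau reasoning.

1. a : B?  L(a) = {E} ∪ {¬B}
   open: L(a) ⊇ {A, E, ¬B, ∀t.(¬D ⊓ D), ∃r.∃t.¬C} (+ ∃-successors) — a ∉ B possible
2. Hence a : B: not entailed.

No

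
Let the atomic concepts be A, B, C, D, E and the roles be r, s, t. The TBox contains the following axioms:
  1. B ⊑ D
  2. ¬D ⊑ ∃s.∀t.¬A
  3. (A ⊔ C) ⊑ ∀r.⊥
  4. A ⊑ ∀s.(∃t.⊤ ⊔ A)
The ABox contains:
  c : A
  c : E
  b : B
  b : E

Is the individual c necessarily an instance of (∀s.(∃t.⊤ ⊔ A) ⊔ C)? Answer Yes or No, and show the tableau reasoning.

1. c : (∀s.(∃t.⊤ ⊔ A) ⊔ C)?  L(c) = {A, E} ∪ {(∃s.(∀t.⊥ ⊓ ¬A) ⊓ ¬C)}
   clash {A, ¬A} at an ∃-successor — c ∈ (∀s.(∃t.⊤ ⊔ A) ⊔ C)
2. Hence c : (∀s.(∃t.⊤ ⊔ A) ⊔ C): entailed.

Yes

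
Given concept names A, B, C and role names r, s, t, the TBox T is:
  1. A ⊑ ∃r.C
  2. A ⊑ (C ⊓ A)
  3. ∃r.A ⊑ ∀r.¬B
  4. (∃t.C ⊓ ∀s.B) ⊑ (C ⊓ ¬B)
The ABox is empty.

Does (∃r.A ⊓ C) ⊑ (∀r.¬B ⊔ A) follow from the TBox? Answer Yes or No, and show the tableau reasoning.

Yes

1. (∃r.A ⊓ C) ⊑ (∀r.¬B ⊔ A)  ⇔  ((∃r.A ⊓ C) ⊓ (∃r.B ⊓ ¬A)) unsat w.r.t. T
   all branches close; clash {B, ¬B} at an ∃-successor
2. Hence (∃r.A ⊓ C) ⊑ (∀r.¬B ⊔ A): entailed.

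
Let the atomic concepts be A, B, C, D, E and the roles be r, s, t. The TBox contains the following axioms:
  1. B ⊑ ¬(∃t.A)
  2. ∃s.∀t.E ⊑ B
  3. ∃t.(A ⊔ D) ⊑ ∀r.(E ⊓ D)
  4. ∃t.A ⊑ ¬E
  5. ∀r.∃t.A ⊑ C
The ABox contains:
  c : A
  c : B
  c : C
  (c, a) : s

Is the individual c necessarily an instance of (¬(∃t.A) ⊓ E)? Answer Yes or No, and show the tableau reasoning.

1. c : (¬(∃t.A) ⊓ E)?  L(c) = {A, B, C} ∪ {(∃t.A ⊔ ¬E)}
   apply at c: B⊑¬(∃t.A)
   open: L(c) ⊇ {A, B, C, ¬E, ∀t.(¬A ⊓ ¬D), …} — c ∉ (¬(∃t.A) ⊓ E) possible
2. Hence c : (¬(∃t.A) ⊓ E): not entailed.

No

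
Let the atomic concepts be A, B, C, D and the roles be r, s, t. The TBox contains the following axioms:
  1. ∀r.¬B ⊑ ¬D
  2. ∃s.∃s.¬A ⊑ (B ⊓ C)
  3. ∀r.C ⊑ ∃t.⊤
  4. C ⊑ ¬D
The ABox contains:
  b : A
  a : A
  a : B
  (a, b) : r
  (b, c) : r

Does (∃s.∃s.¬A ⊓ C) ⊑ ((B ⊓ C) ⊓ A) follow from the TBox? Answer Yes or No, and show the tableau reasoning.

No

1. (∃s.∃s.¬A ⊓ C) ⊑ ((B ⊓ C) ⊓ A)  ⇔  ((∃s.∃s.¬A ⊓ C) ⊓ ((¬B ⊔ ¬C) ⊔ ¬A)) unsat w.r.t. T
   apply at x₀: ∃s.∃s.¬A⊑(B ⊓ C); C⊑¬D
   open: L(x₀) ⊇ {B, C, ¬A, ¬D, ∃r.¬C, …} (+ ∃-successors)
2. Hence (∃s.∃s.¬A ⊓ C) ⊑ ((B ⊓ C) ⊓ A): not entailed.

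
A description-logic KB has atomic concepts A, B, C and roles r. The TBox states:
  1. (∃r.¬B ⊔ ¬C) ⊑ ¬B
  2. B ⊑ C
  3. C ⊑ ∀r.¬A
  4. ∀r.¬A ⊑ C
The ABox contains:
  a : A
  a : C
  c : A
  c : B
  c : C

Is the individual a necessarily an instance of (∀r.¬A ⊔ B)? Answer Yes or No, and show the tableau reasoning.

Yes

1. a : (∀r.¬A ⊔ B)?  L(a) = {A, C} ∪ {(∃r.A ⊓ ¬B)}
   clash {A, ¬A} at an ∃-successor — a ∈ (∀r.¬A ⊔ B)
2. Hence a : (∀r.¬A ⊔ B): entailed.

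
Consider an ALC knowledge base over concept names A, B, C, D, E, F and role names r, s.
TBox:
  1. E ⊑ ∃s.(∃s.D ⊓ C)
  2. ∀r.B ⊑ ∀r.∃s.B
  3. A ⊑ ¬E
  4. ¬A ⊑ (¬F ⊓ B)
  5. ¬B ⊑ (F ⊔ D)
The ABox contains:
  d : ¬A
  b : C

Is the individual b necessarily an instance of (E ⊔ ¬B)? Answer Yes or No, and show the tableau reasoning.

No

1. b : (E ⊔ ¬B)?  L(b) = {C} ∪ {(¬E ⊓ B)}
   open: L(b) ⊇ {A, B, C, ¬E, ∃r.¬B} (+ ∃-successors) — b ∉ (E ⊔ ¬B) possible
2. Hence b : (E ⊔ ¬B): not entailed.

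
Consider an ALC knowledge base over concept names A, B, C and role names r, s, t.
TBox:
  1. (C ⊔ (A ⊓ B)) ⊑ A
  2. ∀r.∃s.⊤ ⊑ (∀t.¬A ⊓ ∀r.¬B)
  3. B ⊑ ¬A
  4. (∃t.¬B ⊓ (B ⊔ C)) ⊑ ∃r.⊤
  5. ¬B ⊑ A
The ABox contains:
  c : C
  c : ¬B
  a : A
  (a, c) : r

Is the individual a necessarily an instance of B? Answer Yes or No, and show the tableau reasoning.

No

1. a : B?  L(a) = {A} ∪ {¬B}
   open: L(a) ⊇ {A, ¬B, ∀t.B, ∃r.∀s.⊥} (+ ∃-successors) — a ∉ B possible
2. Hence a : B: not entailed.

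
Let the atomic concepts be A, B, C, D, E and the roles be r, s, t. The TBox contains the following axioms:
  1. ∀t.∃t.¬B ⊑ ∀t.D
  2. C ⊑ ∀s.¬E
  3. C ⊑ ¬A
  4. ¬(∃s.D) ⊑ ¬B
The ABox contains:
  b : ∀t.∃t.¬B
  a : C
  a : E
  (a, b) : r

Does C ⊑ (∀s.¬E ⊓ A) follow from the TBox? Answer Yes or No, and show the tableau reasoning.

1. C ⊑ (∀s.¬E ⊓ A)  ⇔  (C ⊓ (∃s.E ⊔ ¬A)) unsat w.r.t. T
   apply at x₀: C⊑∀s.¬E; C⊑¬A
   open: L(x₀) ⊇ {C, ¬A, ∀s.¬E, ∃s.D, ∃t.∀t.B} (+ ∃-successors)
2. Hence C ⊑ (∀s.¬E ⊓ A): not entailed.

No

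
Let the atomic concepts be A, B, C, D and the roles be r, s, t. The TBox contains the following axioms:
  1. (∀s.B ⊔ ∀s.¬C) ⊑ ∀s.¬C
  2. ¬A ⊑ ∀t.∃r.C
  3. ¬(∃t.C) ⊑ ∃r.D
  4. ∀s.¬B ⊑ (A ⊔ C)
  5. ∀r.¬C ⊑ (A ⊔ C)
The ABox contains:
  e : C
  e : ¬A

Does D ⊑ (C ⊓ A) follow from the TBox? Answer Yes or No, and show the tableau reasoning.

No

1. D ⊑ (C ⊓ A)  ⇔  (D ⊓ (¬C ⊔ ¬A)) unsat w.r.t. T
   open: L(x₀) ⊇ {A, D, ¬C, ∃r.C, ∃s.B, …} (+ ∃-successors)
2. Hence D ⊑ (C ⊓ A): not entailed.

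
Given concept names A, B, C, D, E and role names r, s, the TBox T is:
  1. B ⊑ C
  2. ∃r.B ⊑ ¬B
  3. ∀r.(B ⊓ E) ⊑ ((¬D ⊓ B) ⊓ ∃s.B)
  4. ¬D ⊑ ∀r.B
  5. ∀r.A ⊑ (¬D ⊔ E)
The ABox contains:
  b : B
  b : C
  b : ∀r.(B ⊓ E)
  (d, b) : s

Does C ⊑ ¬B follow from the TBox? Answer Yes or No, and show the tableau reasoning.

No

1. C ⊑ ¬B  ⇔  (C ⊓ B) unsat w.r.t. T
   open: L(x₀) ⊇ {B, C, D, ∀r.¬B, ∃r.(¬B ⊔ ¬E), …} (+ ∃-successors)
2. Hence C ⊑ ¬B: not entailed.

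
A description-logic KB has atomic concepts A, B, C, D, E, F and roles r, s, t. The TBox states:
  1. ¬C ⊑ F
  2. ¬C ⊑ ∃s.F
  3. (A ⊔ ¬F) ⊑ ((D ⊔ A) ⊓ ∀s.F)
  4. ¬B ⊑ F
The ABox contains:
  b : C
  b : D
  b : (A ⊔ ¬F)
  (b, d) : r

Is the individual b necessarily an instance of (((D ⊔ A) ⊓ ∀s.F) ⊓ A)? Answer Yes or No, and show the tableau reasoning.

1. b : (((D ⊔ A) ⊓ ∀s.F) ⊓ A)?  L(b) = {C, D, (A ⊔ ¬F)} ∪ {(((¬D ⊓ ¬A) ⊔ ∃s.¬F) ⊔ ¬A)}
   apply at b: (A ⊔ ¬F)⊑((D ⊔ A) ⊓ ∀s.F)
   open: L(b) ⊇ {B, C, D, ¬A, ¬F, …} — b ∉ (((D ⊔ A) ⊓ ∀s.F) ⊓ A) possible
2. Hence b : (((D ⊔ A) ⊓ ∀s.F) ⊓ A): not entailed.

No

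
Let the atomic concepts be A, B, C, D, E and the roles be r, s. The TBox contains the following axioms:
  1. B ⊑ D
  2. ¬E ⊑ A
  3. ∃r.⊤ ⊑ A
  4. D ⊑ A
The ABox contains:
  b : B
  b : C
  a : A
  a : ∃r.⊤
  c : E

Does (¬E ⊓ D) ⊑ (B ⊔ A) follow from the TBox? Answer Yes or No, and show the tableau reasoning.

1. (¬E ⊓ D) ⊑ (B ⊔ A)  ⇔  ((¬E ⊓ D) ⊓ (¬B ⊓ ¬A)) unsat w.r.t. T
   all branches close; clash {A, ¬A} at x₀
2. Hence (¬E ⊓ D) ⊑ (B ⊔ A): entailed.

Yes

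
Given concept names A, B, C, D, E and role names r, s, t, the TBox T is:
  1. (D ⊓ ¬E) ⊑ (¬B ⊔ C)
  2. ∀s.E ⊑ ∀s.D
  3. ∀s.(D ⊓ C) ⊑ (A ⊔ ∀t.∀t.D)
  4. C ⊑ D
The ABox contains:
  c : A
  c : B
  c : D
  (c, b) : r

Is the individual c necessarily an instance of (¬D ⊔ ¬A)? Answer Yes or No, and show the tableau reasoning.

No

1. c : (¬D ⊔ ¬A)?  L(c) = {A, B, D} ∪ {(D ⊓ A)}
   open: L(c) ⊇ {A, B, D, E, ∃s.(¬D ⊔ ¬C), …} (+ ∃-successors) — c ∉ (¬D ⊔ ¬A) possible
2. Hence c : (¬D ⊔ ¬A): not entailed.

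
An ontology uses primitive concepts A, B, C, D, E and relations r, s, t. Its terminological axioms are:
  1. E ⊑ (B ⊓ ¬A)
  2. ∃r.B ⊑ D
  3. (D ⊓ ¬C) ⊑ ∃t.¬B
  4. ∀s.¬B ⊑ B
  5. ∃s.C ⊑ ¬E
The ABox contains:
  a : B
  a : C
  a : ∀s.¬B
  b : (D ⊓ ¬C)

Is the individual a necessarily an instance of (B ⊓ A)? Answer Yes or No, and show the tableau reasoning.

1. a : (B ⊓ A)?  L(a) = {B, C, ∀s.¬B} ∪ {(¬B ⊔ ¬A)}
   open: L(a) ⊇ {B, C, ¬A, ¬E, ∀r.¬B, …} — a ∉ (B ⊓ A) possible
2. Hence a : (B ⊓ A): not entailed.

No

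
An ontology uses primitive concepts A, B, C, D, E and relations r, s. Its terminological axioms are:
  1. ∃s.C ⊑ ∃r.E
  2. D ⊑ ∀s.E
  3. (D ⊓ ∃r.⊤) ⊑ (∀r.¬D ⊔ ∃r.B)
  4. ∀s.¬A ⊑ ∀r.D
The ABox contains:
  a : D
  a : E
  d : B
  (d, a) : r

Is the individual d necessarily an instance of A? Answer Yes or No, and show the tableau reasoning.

1. d : A?  L(d) = {B} ∪ {¬A}
   open: L(d) ⊇ {B, ¬A, ¬D, ∀s.¬C, ∃s.A} (+ ∃-successors) — d ∉ A possible
2. Hence d : A: not entailed.

No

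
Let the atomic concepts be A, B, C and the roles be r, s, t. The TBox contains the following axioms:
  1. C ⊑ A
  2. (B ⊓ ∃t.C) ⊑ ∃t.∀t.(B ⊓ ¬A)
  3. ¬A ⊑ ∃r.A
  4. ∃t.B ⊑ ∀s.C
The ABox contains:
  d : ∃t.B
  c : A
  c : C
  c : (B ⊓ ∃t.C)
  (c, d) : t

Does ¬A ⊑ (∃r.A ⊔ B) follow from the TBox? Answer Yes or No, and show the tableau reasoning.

Yes

1. ¬A ⊑ (∃r.A ⊔ B)  ⇔  (¬A ⊓ (∀r.¬A ⊓ ¬B)) unsat w.r.t. T
   all branches close; clash {A, ¬A} at x₀
2. Hence ¬A ⊑ (∃r.A ⊔ B): entailed.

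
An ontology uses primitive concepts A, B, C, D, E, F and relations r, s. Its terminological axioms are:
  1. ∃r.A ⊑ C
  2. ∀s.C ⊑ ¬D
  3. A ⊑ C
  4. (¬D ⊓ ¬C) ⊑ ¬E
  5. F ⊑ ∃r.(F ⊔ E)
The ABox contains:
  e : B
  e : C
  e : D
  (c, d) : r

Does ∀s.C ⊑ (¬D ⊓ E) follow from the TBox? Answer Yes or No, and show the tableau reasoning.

No

1. ∀s.C ⊑ (¬D ⊓ E)  ⇔  (∀s.C ⊓ (D ⊔ ¬E)) unsat w.r.t. T
   apply at x₀: ∀s.C⊑¬D
   open: L(x₀) ⊇ {C, ¬D, ¬E, ¬F, ∀s.C}
2. Hence ∀s.C ⊑ (¬D ⊓ E): not entailed.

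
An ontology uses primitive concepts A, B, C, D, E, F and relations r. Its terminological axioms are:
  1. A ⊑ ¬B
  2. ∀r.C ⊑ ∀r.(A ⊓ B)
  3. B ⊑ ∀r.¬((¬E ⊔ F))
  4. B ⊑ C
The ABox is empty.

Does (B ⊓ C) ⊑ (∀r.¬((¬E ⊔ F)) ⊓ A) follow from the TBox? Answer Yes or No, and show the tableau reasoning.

1. (B ⊓ C) ⊑ (∀r.¬((¬E ⊔ F)) ⊓ A)  ⇔  ((B ⊓ C) ⊓ (∃r.(¬E ⊔ F) ⊔ ¬A)) unsat w.r.t. T
   apply at x₀: B⊑∀r.¬((¬E ⊔ F))
   open: L(x₀) ⊇ {B, C, ¬A, ∀r.(E ⊓ ¬F), ∃r.¬C} (+ ∃-successors)
2. Hence (B ⊓ C) ⊑ (∀r.¬((¬E ⊔ F)) ⊓ A): not entailed.

No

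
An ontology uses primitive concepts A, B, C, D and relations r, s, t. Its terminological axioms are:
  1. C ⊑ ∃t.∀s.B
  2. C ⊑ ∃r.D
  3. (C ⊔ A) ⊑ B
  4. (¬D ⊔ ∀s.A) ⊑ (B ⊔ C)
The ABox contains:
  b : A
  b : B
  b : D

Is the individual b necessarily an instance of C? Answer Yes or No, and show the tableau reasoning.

1. b : C?  L(b) = {A, B, D} ∪ {¬C}
   open: L(b) ⊇ {A, B, D, ¬C, ∃s.¬A} (+ ∃-successors) — b ∉ C possible
2. Hence b : C: not entailed.

No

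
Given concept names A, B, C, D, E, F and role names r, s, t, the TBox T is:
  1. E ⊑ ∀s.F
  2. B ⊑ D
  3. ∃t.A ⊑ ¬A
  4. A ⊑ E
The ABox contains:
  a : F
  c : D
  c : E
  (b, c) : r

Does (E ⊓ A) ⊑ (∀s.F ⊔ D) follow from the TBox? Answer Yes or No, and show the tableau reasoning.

Yes

1. (E ⊓ A) ⊑ (∀s.F ⊔ D)  ⇔  ((E ⊓ A) ⊓ (∃s.¬F ⊓ ¬D)) unsat w.r.t. T
   all branches close; clash {D, ¬D} at x₀
2. Hence (E ⊓ A) ⊑ (∀s.F ⊔ D): entailed.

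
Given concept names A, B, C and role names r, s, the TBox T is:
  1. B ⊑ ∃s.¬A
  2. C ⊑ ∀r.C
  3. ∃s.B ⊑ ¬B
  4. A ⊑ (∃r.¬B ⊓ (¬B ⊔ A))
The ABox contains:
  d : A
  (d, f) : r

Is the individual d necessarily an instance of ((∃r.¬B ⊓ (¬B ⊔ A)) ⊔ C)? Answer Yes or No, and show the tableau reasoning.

Yes

1. d : ((∃r.¬B ⊓ (¬B ⊔ A)) ⊔ C)?  L(d) = {A} ∪ {((∀r.B ⊔ (B ⊓ ¬A)) ⊓ ¬C)}
   clash {A, ¬A} at d — d ∈ ((∃r.¬B ⊓ (¬B ⊔ A)) ⊔ C)
2. Hence d : ((∃r.¬B ⊓ (¬B ⊔ A)) ⊔ C): entailed.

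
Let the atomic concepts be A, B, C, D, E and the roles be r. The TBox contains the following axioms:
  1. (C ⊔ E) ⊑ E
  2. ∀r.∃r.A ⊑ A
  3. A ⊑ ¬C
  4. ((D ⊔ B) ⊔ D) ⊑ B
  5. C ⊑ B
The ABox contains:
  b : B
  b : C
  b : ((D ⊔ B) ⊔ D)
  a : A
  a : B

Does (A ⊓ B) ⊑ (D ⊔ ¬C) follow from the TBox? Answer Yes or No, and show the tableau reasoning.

1. (A ⊓ B) ⊑ (D ⊔ ¬C)  ⇔  ((A ⊓ B) ⊓ (¬D ⊓ C)) unsat w.r.t. T
   all branches close; clash {C, ¬C} at x₀
2. Hence (A ⊓ B) ⊑ (D ⊔ ¬C): entailed.

Yes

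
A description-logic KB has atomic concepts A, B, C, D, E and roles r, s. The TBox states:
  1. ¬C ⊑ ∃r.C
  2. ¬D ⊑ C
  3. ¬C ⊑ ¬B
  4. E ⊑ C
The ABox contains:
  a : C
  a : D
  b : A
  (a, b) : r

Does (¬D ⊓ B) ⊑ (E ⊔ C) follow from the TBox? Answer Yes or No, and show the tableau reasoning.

Yes

1. (¬D ⊓ B) ⊑ (E ⊔ C)  ⇔  ((¬D ⊓ B) ⊓ (¬E ⊓ ¬C)) unsat w.r.t. T
   all branches close; clash {C, ¬C} at x₀
2. Hence (¬D ⊓ B) ⊑ (E ⊔ C): entailed.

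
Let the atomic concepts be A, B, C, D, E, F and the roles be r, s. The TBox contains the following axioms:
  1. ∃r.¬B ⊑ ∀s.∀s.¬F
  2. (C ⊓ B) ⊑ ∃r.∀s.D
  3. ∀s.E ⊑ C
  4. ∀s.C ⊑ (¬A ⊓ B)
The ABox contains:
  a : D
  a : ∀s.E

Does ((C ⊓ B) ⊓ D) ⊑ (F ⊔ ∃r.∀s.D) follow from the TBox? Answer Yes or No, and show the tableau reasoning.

1. ((C ⊓ B) ⊓ D) ⊑ (F ⊔ ∃r.∀s.D)  ⇔  (((C ⊓ B) ⊓ D) ⊓ (¬F ⊓ ∀r.∃s.¬D)) unsat w.r.t. T
   all branches close; clash {D, ¬D} at an ∃-successor
2. Hence ((C ⊓ B) ⊓ D) ⊑ (F ⊔ ∃r.∀s.D): entailed.

Yes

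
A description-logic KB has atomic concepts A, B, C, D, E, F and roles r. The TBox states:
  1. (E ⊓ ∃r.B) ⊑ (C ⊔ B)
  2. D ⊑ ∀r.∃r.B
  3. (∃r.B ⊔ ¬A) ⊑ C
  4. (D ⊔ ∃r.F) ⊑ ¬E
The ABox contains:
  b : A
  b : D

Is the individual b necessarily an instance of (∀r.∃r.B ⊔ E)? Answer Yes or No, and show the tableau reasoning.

Yes

1. b : (∀r.∃r.B ⊔ E)?  L(b) = {A, D} ∪ {(∃r.∀r.¬B ⊓ ¬E)}
   clash {B, ¬B} at an ∃-successor — b ∈ (∀r.∃r.B ⊔ E)
2. Hence b : (∀r.∃r.B ⊔ E): entailed.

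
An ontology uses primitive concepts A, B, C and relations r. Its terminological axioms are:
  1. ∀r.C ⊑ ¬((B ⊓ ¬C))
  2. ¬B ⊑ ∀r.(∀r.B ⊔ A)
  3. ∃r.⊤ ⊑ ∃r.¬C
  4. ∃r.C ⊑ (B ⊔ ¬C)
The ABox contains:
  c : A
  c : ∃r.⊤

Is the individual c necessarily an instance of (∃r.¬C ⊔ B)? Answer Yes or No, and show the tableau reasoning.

Yes

1. c : (∃r.¬C ⊔ B)?  L(c) = {A, ∃r.⊤} ∪ {(∀r.C ⊓ ¬B)}
   clash {C, ¬C} at an ∃-successor — c ∈ (∃r.¬C ⊔ B)
2. Hence c : (∃r.¬C ⊔ B): entailed.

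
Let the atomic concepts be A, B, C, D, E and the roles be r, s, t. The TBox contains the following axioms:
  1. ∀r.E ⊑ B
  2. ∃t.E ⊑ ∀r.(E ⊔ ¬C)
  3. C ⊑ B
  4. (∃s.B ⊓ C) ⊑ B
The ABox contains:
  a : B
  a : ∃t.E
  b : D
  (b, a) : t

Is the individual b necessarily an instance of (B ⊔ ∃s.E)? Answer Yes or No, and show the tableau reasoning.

1. b : (B ⊔ ∃s.E)?  L(b) = {D} ∪ {(¬B ⊓ ∀s.¬E)}
   open: L(b) ⊇ {D, ¬B, ¬C, ∀s.¬E, ∀t.¬E, …} (+ ∃-successors) — b ∉ (B ⊔ ∃s.E) possible
2. Hence b : (B ⊔ ∃s.E): not entailed.

No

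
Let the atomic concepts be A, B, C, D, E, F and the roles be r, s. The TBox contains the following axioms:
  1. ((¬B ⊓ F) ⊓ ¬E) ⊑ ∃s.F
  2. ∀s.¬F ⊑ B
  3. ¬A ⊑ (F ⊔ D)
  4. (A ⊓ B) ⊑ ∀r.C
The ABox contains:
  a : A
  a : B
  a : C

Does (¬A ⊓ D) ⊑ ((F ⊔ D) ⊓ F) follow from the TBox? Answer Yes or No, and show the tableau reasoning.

1. (¬A ⊓ D) ⊑ ((F ⊔ D) ⊓ F)  ⇔  ((¬A ⊓ D) ⊓ ((¬F ⊓ ¬D) ⊔ ¬F)) unsat w.r.t. T
   apply at x₀: ¬A⊑(F ⊔ D)
   open: L(x₀) ⊇ {D, ¬A, ¬F, ∃s.F} (+ ∃-successors)
2. Hence (¬A ⊓ D) ⊑ ((F ⊔ D) ⊓ F): not entailed.

No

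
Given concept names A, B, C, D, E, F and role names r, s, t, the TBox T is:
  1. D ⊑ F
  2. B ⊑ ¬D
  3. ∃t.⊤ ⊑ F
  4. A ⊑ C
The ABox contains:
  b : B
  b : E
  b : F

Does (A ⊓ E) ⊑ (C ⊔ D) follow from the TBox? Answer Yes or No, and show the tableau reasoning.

Yes

1. (A ⊓ E) ⊑ (C ⊔ D)  ⇔  ((A ⊓ E) ⊓ (¬C ⊓ ¬D)) unsat w.r.t. T
   all branches close; clash {C, ¬C} at x₀
2. Hence (A ⊓ E) ⊑ (C ⊔ D): entailed.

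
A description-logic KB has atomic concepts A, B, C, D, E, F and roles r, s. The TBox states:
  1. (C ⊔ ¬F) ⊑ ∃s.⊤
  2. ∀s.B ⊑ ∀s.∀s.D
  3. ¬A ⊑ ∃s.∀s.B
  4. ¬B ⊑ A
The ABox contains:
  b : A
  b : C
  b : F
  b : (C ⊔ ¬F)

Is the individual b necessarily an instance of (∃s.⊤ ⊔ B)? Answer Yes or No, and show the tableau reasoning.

1. b : (∃s.⊤ ⊔ B)?  L(b) = {A, C, F, (C ⊔ ¬F)} ∪ {(∀s.⊥ ⊓ ¬B)}
   clash ⊥ at an ∃-successor — b ∈ (∃s.⊤ ⊔ B)
2. Hence b : (∃s.⊤ ⊔ B): entailed.

Yes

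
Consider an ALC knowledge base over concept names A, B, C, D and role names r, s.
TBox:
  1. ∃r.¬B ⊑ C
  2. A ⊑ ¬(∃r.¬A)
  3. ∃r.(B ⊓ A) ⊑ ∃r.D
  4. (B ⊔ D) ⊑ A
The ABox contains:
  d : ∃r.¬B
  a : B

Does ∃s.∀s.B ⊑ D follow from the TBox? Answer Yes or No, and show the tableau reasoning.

1. ∃s.∀s.B ⊑ D  ⇔  (∃s.∀s.B ⊓ ¬D) unsat w.r.t. T
   open: L(x₀) ⊇ {¬A, ¬B, ¬D, ∀r.(¬B ⊔ ¬A), ∀r.B, …} (+ ∃-successors)
2. Hence ∃s.∀s.B ⊑ D: not entailed.

No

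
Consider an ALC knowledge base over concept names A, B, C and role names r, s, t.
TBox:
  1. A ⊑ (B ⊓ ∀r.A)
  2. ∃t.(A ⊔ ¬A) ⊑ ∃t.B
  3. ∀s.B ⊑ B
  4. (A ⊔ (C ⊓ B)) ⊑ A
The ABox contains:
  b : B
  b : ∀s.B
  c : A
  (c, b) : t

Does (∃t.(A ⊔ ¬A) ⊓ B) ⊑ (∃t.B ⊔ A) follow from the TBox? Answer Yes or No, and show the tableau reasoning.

Yes

1. (∃t.(A ⊔ ¬A) ⊓ B) ⊑ (∃t.B ⊔ A)  ⇔  ((∃t.(A ⊔ ¬A) ⊓ B) ⊓ (∀t.¬B ⊓ ¬A)) unsat w.r.t. T
   all branches close; clash {A, ¬A} at x₀
2. Hence (∃t.(A ⊔ ¬A) ⊓ B) ⊑ (∃t.B ⊔ A): entailed.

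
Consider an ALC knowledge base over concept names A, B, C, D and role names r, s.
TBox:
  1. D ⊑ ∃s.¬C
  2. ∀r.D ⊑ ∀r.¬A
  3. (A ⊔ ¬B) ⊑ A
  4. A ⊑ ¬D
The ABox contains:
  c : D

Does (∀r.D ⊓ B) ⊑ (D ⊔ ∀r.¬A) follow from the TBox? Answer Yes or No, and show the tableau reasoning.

1. (∀r.D ⊓ B) ⊑ (D ⊔ ∀r.¬A)  ⇔  ((∀r.D ⊓ B) ⊓ (¬D ⊓ ∃r.A)) unsat w.r.t. T
   all branches close; clash {A, ¬A} at an ∃-successor
2. Hence (∀r.D ⊓ B) ⊑ (D ⊔ ∀r.¬A): entailed.

Yes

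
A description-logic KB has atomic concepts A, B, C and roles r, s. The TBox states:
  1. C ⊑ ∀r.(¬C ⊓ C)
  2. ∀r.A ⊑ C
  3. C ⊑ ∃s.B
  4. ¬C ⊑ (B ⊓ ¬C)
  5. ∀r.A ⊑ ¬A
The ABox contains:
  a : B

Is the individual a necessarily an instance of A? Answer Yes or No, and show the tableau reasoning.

No

1. a : A?  L(a) = {B} ∪ {¬A}
   open: L(a) ⊇ {B, ¬A, ¬C, ∃r.¬A} (+ ∃-successors) — a ∉ A possible
2. Hence a : A: not entailed.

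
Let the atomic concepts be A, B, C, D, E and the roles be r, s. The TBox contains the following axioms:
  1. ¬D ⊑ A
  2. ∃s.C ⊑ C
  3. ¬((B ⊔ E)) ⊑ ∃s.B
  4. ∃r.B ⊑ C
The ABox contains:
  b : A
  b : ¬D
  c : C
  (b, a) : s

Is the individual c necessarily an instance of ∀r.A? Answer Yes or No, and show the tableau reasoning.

1. c : ∀r.A?  L(c) = {C} ∪ {∃r.¬A}
   open: L(c) ⊇ {B, C, D, ∃r.¬A} (+ ∃-successors) — c ∉ ∀r.A possible
2. Hence c : ∀r.A: not entailed.

No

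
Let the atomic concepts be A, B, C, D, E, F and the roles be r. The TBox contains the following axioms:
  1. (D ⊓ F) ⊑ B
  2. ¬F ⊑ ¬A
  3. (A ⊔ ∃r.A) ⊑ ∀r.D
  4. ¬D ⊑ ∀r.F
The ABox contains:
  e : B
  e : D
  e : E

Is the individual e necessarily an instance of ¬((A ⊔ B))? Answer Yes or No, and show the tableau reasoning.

1. e : ¬((A ⊔ B))?  L(e) = {B, D, E} ∪ {(A ⊔ B)}
   open: L(e) ⊇ {B, D, E, F, ¬A, …} — e ∉ ¬((A ⊔ B)) possible
2. Hence e : ¬((A ⊔ B)): not entailed.

No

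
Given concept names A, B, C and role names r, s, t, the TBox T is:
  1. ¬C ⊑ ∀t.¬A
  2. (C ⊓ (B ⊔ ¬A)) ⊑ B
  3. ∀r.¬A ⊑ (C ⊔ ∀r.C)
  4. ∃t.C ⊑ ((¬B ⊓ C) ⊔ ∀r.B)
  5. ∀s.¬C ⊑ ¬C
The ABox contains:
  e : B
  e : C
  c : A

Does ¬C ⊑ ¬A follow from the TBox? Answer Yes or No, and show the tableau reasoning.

1. ¬C ⊑ ¬A  ⇔  (¬C ⊓ A) unsat w.r.t. T
   apply at x₀: ¬C⊑∀t.¬A
   open: L(x₀) ⊇ {A, ¬C, ∀t.¬A, ∀t.¬C, ∃r.A} (+ ∃-successors)
2. Hence ¬C ⊑ ¬A: not entailed.

No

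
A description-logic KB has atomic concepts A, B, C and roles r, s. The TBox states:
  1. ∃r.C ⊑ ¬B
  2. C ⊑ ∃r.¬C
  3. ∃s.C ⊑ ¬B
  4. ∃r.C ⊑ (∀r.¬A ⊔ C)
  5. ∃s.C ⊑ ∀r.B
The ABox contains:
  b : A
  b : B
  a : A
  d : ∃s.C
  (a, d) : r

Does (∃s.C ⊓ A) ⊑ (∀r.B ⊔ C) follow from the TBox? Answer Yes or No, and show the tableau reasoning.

Yes

1. (∃s.C ⊓ A) ⊑ (∀r.B ⊔ C)  ⇔  ((∃s.C ⊓ A) ⊓ (∃r.¬B ⊓ ¬C)) unsat w.r.t. T
   all branches close; clash {C, ¬C} at x₀
2. Hence (∃s.C ⊓ A) ⊑ (∀r.B ⊔ C): entailed.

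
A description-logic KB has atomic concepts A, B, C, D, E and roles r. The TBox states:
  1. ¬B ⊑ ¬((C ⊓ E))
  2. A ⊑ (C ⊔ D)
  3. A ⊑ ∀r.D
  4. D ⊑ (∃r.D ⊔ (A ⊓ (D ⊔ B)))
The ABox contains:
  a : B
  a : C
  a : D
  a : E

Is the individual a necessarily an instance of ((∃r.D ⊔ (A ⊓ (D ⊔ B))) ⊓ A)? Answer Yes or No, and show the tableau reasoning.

1. a : ((∃r.D ⊔ (A ⊓ (D ⊔ B))) ⊓ A)?  L(a) = {B, C, D, E} ∪ {((∀r.¬D ⊓ (¬A ⊔ (¬D ⊓ ¬B))) ⊔ ¬A)}
   apply at a: D⊑(∃r.D ⊔ (A ⊓ (D ⊔ B)))
   open: L(a) ⊇ {B, C, D, E, ¬A, …} (+ ∃-successors) — a ∉ ((∃r.D ⊔ (A ⊓ (D ⊔ B))) ⊓ A) possible
2. Hence a : ((∃r.D ⊔ (A ⊓ (D ⊔ B))) ⊓ A): not entailed.

No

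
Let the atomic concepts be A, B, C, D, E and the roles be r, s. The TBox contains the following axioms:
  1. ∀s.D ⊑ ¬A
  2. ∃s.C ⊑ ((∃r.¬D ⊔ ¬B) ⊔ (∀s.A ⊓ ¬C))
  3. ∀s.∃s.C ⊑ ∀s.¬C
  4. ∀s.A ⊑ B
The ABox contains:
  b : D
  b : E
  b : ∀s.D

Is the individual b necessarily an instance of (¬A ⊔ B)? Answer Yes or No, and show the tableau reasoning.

1. b : (¬A ⊔ B)?  L(b) = {D, E, ∀s.D} ∪ {(A ⊓ ¬B)}
   clash {B, ¬B} at b — b ∈ (¬A ⊔ B)
2. Hence b : (¬A ⊔ B): entailed.

Yes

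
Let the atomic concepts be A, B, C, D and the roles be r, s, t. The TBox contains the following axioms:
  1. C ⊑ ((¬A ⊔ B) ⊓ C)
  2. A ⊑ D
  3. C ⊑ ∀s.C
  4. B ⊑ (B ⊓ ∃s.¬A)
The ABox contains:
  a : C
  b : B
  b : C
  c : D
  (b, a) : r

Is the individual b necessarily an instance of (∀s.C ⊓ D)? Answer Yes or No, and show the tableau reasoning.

No

1. b : (∀s.C ⊓ D)?  L(b) = {B, C} ∪ {(∃s.¬C ⊔ ¬D)}
   apply at b: C⊑((¬A ⊔ B) ⊓ C); C⊑∀s.C; B⊑(B ⊓ ∃s.¬A)
   open: L(b) ⊇ {B, C, ¬A, ¬D, ∀s.C, …} (+ ∃-successors) — b ∉ (∀s.C ⊓ D) possible
2. Hence b : (∀s.C ⊓ D): not entailed.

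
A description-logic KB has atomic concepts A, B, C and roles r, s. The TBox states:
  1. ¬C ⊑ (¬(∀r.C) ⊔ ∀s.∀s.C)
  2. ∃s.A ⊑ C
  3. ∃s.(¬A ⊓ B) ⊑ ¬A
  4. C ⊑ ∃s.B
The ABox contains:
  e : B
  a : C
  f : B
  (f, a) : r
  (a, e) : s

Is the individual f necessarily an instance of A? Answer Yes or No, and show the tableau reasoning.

No

1. f : A?  L(f) = {B} ∪ {¬A}
   open: L(f) ⊇ {B, ¬A, ¬C, ∀s.¬A, ∃r.¬C} (+ ∃-successors) — f ∉ A possible
2. Hence f : A: not entailed.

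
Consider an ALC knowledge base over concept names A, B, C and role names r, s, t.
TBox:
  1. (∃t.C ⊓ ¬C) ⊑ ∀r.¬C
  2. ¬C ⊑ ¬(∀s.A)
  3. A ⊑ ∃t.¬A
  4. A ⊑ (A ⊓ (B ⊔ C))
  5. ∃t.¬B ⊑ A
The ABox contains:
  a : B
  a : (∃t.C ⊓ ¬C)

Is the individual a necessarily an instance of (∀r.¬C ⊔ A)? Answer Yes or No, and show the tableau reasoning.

Yes

1. a : (∀r.¬C ⊔ A)?  L(a) = {B, (∃t.C ⊓ ¬C)} ∪ {(∃r.C ⊓ ¬A)}
   clash {A, ¬A} at a — a ∈ (∀r.¬C ⊔ A)
2. Hence a : (∀r.¬C ⊔ A): entailed.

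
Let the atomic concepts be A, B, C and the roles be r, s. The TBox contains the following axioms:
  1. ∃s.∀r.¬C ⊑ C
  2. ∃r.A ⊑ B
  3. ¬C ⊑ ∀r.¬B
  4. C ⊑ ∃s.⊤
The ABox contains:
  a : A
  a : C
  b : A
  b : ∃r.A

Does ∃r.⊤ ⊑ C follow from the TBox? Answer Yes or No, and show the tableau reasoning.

No

1. ∃r.⊤ ⊑ C  ⇔  (∃r.⊤ ⊓ ¬C) unsat w.r.t. T
   apply at x₀: ¬C⊑∀r.¬B
   open: L(x₀) ⊇ {¬C, ∀r.¬A, ∀r.¬B, ∀s.∃r.C, ∃r.⊤} (+ ∃-successors)
2. Hence ∃r.⊤ ⊑ C: not entailed.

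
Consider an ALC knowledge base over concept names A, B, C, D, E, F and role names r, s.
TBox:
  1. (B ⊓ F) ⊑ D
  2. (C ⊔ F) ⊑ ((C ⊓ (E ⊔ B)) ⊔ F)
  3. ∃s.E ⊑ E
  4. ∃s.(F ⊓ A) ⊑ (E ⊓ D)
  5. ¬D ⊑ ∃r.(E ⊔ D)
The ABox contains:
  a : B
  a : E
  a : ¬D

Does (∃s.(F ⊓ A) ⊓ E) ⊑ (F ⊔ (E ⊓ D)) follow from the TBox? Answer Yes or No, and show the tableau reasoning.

1. (∃s.(F ⊓ A) ⊓ E) ⊑ (F ⊔ (E ⊓ D))  ⇔  ((∃s.(F ⊓ A) ⊓ E) ⊓ (¬F ⊓ (¬E ⊔ ¬D))) unsat w.r.t. T
   all branches close; clash {D, ¬D} at x₀
2. Hence (∃s.(F ⊓ A) ⊓ E) ⊑ (F ⊔ (E ⊓ D)): entailed.

Yes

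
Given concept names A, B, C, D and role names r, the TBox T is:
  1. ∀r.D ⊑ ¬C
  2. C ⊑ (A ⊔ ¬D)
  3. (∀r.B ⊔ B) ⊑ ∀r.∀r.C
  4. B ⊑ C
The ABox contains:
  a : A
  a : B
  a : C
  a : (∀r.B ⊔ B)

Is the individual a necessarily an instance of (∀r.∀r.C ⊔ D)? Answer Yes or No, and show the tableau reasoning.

1. a : (∀r.∀r.C ⊔ D)?  L(a) = {A, B, C, (∀r.B ⊔ B)} ∪ {(∃r.∃r.¬C ⊓ ¬D)}
   clash {C, ¬C} at a — a ∈ (∀r.∀r.C ⊔ D)
2. Hence a : (∀r.∀r.C ⊔ D): entailed.

Yes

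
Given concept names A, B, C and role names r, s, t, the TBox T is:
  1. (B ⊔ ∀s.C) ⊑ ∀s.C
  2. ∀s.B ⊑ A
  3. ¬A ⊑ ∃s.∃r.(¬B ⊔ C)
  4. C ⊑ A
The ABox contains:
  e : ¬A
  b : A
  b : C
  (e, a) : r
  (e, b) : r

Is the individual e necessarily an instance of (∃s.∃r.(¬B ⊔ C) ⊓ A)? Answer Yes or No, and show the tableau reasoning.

1. e : (∃s.∃r.(¬B ⊔ C) ⊓ A)?  L(e) = {¬A} ∪ {(∀s.∀r.(B ⊓ ¬C) ⊔ ¬A)}
   apply at e: ¬A⊑∃s.∃r.(¬B ⊔ C)
   open: L(e) ⊇ {¬A, ¬B, ¬C, ∃s.¬B, ∃s.¬C, …} (+ ∃-successors) — e ∉ (∃s.∃r.(¬B ⊔ C) ⊓ A) possible
2. Hence e : (∃s.∃r.(¬B ⊔ C) ⊓ A): not entailed.

No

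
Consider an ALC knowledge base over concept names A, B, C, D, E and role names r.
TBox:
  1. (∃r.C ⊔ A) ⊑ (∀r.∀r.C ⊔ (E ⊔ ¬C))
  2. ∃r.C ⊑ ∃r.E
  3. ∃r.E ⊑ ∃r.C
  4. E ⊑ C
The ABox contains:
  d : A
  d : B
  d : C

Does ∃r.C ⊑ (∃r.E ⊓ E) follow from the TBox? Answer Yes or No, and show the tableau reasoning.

1. ∃r.C ⊑ (∃r.E ⊓ E)  ⇔  (∃r.C ⊓ (∀r.¬E ⊔ ¬E)) unsat w.r.t. T
   apply at x₀: ∃r.C⊑∃r.E
   open: L(x₀) ⊇ {¬E, ∀r.∀r.C, ∃r.C, ∃r.E} (+ ∃-successors)
2. Hence ∃r.C ⊑ (∃r.E ⊓ E): not entailed.

No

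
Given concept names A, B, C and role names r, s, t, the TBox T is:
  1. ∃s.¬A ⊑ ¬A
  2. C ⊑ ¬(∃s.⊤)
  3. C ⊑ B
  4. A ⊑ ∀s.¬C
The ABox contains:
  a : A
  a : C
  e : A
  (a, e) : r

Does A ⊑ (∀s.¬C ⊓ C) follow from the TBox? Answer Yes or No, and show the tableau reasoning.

1. A ⊑ (∀s.¬C ⊓ C)  ⇔  (A ⊓ (∃s.C ⊔ ¬C)) unsat w.r.t. T
   apply at x₀: A⊑∀s.¬C
   open: L(x₀) ⊇ {A, ¬C, ∀s.A, ∀s.¬C}
2. Hence A ⊑ (∀s.¬C ⊓ C): not entailed.

No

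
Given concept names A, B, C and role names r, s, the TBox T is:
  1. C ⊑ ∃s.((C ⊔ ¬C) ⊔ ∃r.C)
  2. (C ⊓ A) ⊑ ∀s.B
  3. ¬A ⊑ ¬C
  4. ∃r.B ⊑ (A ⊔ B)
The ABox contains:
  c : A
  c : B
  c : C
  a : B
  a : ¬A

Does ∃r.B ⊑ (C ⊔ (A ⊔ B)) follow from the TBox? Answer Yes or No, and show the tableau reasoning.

Yes

1. ∃r.B ⊑ (C ⊔ (A ⊔ B))  ⇔  (∃r.B ⊓ (¬C ⊓ (¬A ⊓ ¬B))) unsat w.r.t. T
   all branches close; clash {B, ¬B} at x₀
2. Hence ∃r.B ⊑ (C ⊔ (A ⊔ B)): entailed.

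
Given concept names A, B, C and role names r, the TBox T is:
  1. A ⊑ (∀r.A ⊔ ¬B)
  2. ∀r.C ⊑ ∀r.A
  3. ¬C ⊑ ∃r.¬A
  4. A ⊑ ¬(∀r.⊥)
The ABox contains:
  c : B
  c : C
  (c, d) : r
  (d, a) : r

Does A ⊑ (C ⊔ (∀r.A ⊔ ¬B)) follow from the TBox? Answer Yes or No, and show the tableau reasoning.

Yes

1. A ⊑ (C ⊔ (∀r.A ⊔ ¬B))  ⇔  (A ⊓ (¬C ⊓ (∃r.¬A ⊓ B))) unsat w.r.t. T
   all branches close; clash {B, ¬B} at x₀
2. Hence A ⊑ (C ⊔ (∀r.A ⊔ ¬B)): entailed.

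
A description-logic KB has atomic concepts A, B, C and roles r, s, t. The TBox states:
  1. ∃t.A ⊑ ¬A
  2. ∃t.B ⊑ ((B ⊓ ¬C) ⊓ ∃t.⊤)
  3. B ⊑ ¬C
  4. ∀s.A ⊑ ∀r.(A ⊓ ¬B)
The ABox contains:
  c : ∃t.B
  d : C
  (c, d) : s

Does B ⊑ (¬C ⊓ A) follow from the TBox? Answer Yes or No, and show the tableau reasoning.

No

1. B ⊑ (¬C ⊓ A)  ⇔  (B ⊓ (C ⊔ ¬A)) unsat w.r.t. T
   apply at x₀: B⊑¬C
   open: L(x₀) ⊇ {B, ¬A, ¬C, ∀t.¬B, ∃s.¬A} (+ ∃-successors)
2. Hence B ⊑ (¬C ⊓ A): not entailed.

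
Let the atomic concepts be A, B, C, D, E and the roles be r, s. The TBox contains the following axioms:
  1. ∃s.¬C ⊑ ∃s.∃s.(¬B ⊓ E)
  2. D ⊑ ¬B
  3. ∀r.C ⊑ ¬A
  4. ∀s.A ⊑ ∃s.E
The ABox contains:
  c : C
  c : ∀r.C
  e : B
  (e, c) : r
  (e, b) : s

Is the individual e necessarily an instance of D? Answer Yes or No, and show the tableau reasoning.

1. e : D?  L(e) = {B} ∪ {¬D}
   open: L(e) ⊇ {B, ¬D, ∀s.C, ∃r.¬C, ∃s.¬A} (+ ∃-successors) — e ∉ D possible
2. Hence e : D: not entailed.

No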